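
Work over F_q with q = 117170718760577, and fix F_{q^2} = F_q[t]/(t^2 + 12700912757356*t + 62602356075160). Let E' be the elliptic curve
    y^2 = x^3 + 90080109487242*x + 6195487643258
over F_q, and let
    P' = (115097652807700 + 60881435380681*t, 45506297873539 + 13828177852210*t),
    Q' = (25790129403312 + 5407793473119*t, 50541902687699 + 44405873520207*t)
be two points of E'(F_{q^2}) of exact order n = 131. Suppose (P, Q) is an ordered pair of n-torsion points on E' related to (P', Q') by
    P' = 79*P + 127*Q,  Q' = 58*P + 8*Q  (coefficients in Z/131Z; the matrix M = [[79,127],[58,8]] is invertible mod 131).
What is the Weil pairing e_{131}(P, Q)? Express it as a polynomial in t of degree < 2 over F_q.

Alternating bilinearity on E[131] (values in mu_{131} in F_{117170718760577^2}) gives e(P',Q') = e(P,Q)^det(M).
79*8 - 127*58 = -6734; reduced mod 131: det = 78, inverse 42.
8-bit Miller (10000011) on E'/F_{117170718760577} with a'=90080109487242, b'=6195487643258: accumulate tangent/chord ratios at Q'+S and P'+S'.
f_P(D_Q)/f_Q(D_P) = 4953187510803 + 114057908352345*t.
(4953187510803 + 114057908352345*t)^{42} mod (117170718760577,f) = 77615075536576 + 78656418670474*t.

77615075536576 + 78656418670474*t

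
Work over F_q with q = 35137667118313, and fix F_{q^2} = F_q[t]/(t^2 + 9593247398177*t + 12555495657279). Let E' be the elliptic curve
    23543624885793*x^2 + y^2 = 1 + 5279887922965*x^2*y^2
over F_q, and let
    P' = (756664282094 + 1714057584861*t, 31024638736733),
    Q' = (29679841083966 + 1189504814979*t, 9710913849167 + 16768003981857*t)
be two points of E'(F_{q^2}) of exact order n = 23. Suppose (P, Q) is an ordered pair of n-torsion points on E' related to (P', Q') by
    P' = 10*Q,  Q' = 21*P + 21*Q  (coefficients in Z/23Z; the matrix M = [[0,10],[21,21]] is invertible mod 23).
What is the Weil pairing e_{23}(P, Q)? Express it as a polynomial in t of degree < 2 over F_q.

e_{23}(aP+bQ,cP+dQ) = e_{23}(P,Q)^(ad-bc); with (a,b,c,d)=(0,10,21,21) this gives the det-23 law.
Hence e(P,Q) = e(P',Q')^{15} where 15 = 20^{-1} mod 23.
Edwards a_E,d_E -> Montgomery A=3886458647661,B=24212578506501 -> Weierstrass 7215494942139,13570495867520 via alpha=16516474507564,beta=4565934240707.
n = 23 = (10111)_2 (5 bits, wt 4); accumulate f_{23,P'}(Q'+S)/f_{23,P'}(S) along the 4-step ladder.
e_{23}(P',Q') = 10422297463322 + 17836729694866*t.
(10422297463322 + 17836729694866*t)^{15} mod (35137667118313,f) = 8932794958515 + 33216397336382*t.

8932794958515 + 33216397336382*t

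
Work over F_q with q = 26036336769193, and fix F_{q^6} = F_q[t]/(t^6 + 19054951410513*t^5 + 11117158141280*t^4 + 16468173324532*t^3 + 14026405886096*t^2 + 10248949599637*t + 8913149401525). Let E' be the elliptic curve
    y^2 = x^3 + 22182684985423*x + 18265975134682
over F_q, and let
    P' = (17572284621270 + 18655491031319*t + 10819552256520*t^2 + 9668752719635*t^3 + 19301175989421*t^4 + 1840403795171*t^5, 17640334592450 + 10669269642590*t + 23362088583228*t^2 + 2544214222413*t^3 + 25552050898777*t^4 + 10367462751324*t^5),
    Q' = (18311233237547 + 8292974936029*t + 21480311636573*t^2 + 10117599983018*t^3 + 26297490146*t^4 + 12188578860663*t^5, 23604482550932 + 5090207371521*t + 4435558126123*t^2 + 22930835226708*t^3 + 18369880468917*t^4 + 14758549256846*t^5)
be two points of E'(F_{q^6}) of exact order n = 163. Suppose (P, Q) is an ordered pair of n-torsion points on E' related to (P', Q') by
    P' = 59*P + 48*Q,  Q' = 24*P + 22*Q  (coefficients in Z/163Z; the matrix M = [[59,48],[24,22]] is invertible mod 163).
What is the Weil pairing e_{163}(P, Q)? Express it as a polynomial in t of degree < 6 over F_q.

10398025350605 + 6468580665962*t + 6260120046047*t^2 + 25600573657253*t^3 + 5189345702064*t^4 + 4529308168000*t^5

e_{163}(aP+bQ,cP+dQ) = e_{163}(P,Q)^(ad-bc); with (a,b,c,d)=(59,48,24,22) this gives the det-163 law.
det(M) mod 163 = 146; its inverse in (Z/163)^* is 115 (check: 146*115 mod 163 = 1).
n = 163 = (10100011)_2 (8 bits, wt 4); accumulate f_{163,P'}(Q'+S)/f_{163,P'}(S) along the 7-step ladder.
So e_{163}(P',Q') = 5186450218674 + 22112438274050*t + 7203826028930*t^2 + 14712102111763*t^3 + 14165967467383*t^4 + 7491703026643*t^5.
e_{163}(P,Q) = (5186450218674 + 22112438274050*t + 7203826028930*t^2 + 14712102111763*t^3 + 14165967467383*t^4 + 7491703026643*t^5)^{115} = 10398025350605 + 6468580665962*t + 6260120046047*t^2 + 25600573657253*t^3 + 5189345702064*t^4 + 4529308168000*t^5.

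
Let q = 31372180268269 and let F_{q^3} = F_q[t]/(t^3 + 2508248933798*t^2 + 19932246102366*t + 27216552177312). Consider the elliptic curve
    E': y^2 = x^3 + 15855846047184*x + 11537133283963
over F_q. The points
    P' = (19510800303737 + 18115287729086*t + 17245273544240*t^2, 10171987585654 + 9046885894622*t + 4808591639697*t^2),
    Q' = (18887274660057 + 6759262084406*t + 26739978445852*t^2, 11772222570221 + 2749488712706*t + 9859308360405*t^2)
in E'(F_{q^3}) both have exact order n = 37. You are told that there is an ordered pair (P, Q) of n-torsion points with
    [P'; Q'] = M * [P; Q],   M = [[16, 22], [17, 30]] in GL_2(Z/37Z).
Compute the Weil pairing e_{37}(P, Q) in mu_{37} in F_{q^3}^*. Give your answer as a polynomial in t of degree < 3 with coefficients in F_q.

Since e_{37}(P,P)=e_{37}(Q,Q)=1 and e_{37}(Q,P)=e_{37}(P,Q)^{-1}, expanding e_{37}(16*P + 22*Q,17*P + 30*Q) leaves e(P,Q)^det(M).
Hence e(P,Q) = e(P',Q')^{22} where 22 = 32^{-1} mod 37.
6-bit Miller (100101) on E'/F_{31372180268269} with a'=15855846047184, b'=11537133283963: accumulate tangent/chord ratios at Q'+S and P'+S'.
f_P(D_Q)/f_Q(D_P) = 22829327968312 + 20859440676586*t + 10472041227426*t^2.
Finally e_{37}(P,Q) = 6270502317622 + 30676552105863*t + 886546490302*t^2.

6270502317622 + 30676552105863*t + 886546490302*t^2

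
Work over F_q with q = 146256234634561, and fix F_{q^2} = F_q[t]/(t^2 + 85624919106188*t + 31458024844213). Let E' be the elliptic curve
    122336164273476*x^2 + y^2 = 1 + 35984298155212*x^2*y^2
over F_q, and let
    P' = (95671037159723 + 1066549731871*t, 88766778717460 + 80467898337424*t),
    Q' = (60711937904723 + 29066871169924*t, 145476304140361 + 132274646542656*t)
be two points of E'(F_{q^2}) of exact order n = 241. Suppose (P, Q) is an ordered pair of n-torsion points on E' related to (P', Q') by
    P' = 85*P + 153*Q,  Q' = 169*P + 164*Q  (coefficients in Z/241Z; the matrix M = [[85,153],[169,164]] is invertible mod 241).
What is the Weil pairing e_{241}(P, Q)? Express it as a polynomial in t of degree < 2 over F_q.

52297876440664 + 145065216567473*t

e_{241} is bilinear + alternating on E[241], so e_{241}(85*P + 153*Q, 169*P + 164*Q) = e_{241}(P,Q)^(85*164-153*169).
Inverting 133 mod 241: 29. Thus e_{241}(P,Q) = e(P',Q')^{29}.
Edwards->Montgomery: u=(1+y)/(1-y), v=u/x -> 110634728118481v^2=u^3+7550034406065u^2+u; then x_W=21587966529566u+75138821949635: y^2=x^3+69279131493799*x+50260444297133.
Build f_{241,P'} and f_{241,Q'} via the 8-bit ladder of 241=11110001_2; evaluate at shifted divisors; quotient in F_{146256234634561^2}.
f_P(D_Q)/f_Q(D_P) = 120247647645380 + 47808461456268*t.
Hence e(P,Q) = 52297876440664 + 145065216567473*t in F_{146256234634561^2}^*.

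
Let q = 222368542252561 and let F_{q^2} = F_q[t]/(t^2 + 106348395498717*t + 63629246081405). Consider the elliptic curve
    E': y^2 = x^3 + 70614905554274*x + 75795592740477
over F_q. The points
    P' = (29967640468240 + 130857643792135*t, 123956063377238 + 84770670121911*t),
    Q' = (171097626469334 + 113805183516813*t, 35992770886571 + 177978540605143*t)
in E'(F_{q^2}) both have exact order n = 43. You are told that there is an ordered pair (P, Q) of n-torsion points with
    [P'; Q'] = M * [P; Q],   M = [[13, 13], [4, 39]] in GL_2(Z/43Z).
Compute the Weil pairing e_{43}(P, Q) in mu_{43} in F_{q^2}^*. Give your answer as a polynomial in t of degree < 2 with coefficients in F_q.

153189547711779 + 89427169218120*t

e_{43}(aP+bQ,cP+dQ) = e_{43}(P,Q)^(ad-bc); with (a,b,c,d)=(13,13,4,39) this gives the det-43 law.
So e_{43}(P,Q) = e_{43}(P',Q')^{31}, since 25*31 = 1 mod 43.
6-bit Miller (101011) on E'/F_{222368542252561} with a'=70614905554274, b'=75795592740477: accumulate tangent/chord ratios at Q'+S and P'+S'.
The quotient is 142527751636110 + 30990906727240*t.
Raise to 31: e(P,Q) = 153189547711779 + 89427169218120*t in mu_{43}.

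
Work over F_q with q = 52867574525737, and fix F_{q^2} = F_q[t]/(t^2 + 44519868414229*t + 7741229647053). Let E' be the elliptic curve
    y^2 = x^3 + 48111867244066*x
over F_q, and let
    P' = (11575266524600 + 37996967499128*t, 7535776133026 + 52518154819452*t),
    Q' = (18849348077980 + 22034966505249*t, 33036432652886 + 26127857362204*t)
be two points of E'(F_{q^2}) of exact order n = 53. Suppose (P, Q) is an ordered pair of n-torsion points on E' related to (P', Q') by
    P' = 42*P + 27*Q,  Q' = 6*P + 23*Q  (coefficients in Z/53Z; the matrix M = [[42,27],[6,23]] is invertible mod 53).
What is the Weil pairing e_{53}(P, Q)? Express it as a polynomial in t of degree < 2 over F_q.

e_{53}(aP+bQ,cP+dQ) = e_{53}(P,Q)^(ad-bc); with (a,b,c,d)=(42,27,6,23) this gives the det-53 law.
Hence e(P,Q) = e(P',Q')^{6} where 6 = 9^{-1} mod 53.
Build f_{53,P'} and f_{53,Q'} via the 6-bit ladder of 53=110101_2; evaluate at shifted divisors; quotient in F_{52867574525737^2}.
e_{53}(P',Q') = 34486574745536 + 50789802159510*t.
(34486574745536 + 50789802159510*t)^{6} mod (52867574525737,f) = 7268742262487 + 22381005521877*t.

7268742262487 + 22381005521877*t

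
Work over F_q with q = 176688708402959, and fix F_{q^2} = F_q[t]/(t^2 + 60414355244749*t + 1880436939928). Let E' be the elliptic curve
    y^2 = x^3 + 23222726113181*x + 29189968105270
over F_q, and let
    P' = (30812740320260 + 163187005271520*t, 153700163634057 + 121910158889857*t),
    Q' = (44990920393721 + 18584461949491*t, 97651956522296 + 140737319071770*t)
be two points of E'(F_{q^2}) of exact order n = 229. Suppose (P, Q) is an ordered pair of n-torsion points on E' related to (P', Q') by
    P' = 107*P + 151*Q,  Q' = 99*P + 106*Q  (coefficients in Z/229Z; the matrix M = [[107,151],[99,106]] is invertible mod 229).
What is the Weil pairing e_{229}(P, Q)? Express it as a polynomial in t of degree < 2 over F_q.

e_{229}(aP+bQ,cP+dQ) = e_{229}(P,Q)^(ad-bc); with (a,b,c,d)=(107,151,99,106) this gives the det-229 law.
Hence e(P,Q) = e(P',Q')^{225} where 225 = 57^{-1} mod 229.
Run Miller on y^2=x^3+23222726113181*x+29189968105270 over F_{176688708402959}: ladder 11100101 (8 bits); e = f_P(D_Q)/f_Q(D_P).
Miller gives e_{229}(P',Q') = 128934883792000 + 88309295317719*t in F_{176688708402959^2}.
Thus e_{229}(P,Q) = 14578504668061 + 91199462132025*t.

14578504668061 + 91199462132025*t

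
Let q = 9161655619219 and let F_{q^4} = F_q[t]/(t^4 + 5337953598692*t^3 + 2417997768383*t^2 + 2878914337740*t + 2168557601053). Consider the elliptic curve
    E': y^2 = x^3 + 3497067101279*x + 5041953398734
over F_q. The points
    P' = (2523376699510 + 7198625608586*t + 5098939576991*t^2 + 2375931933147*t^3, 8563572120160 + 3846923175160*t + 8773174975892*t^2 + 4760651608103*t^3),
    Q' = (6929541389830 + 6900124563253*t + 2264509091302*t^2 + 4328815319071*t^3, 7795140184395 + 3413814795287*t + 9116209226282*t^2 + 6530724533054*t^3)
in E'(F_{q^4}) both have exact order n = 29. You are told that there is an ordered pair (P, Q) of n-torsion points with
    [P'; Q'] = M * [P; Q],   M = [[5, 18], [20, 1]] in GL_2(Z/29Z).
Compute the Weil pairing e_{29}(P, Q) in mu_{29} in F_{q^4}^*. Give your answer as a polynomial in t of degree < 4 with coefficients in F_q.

Under M = [[5,18],[20,1]] in GL_2(Z/29), e_{29}(P',Q') = e_{29}(P,Q)^(5*1-18*20 mod 29).
det(M) mod 29 = 22; its inverse in (Z/29)^* is 4 (check: 22*4 mod 29 = 1).
Build f_{29,P'} and f_{29,Q'} via the 5-bit ladder of 29=11101_2; evaluate at shifted divisors; quotient in F_{9161655619219^4}.
The quotient is 858866107310 + 7165248903361*t + 8670680714629*t^2 + 8198918012558*t^3.
Hence e(P,Q) = 8448258837771 + 7248615443933*t + 8988698022188*t^2 + 2059573848318*t^3 in F_{9161655619219^4}^*.

8448258837771 + 7248615443933*t + 8988698022188*t^2 + 2059573848318*t^3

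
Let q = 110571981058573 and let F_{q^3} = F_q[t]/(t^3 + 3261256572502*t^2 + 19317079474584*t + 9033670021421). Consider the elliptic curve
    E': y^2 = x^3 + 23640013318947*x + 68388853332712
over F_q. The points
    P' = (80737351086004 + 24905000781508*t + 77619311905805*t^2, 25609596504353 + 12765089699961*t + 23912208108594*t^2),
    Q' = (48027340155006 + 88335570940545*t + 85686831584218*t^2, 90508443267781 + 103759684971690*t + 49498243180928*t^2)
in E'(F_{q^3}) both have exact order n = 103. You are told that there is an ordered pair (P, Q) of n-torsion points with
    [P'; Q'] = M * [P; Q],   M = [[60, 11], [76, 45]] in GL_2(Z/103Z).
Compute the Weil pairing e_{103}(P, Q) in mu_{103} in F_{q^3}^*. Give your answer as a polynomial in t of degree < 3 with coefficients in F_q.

23836251503089 + 46143537731349*t + 74373162620930*t^2

The 103-Weil pairing on E[103] over F_{110571981058573} is alternating-bilinear: e_{103}(P',Q') = e_{103}(P,Q)^det(M).
Inverting 10 mod 103: 31. Thus e_{103}(P,Q) = e(P',Q')^{31}.
Miller loop for e_{103} over F_{110571981058573^3}: bits of 103 = 1100111; 6 double steps + 4 add steps, l/v at each.
Result: e(P',Q') = 79950791174749 + 70286691264506*t + 107633078741878*t^2.
Raise to 31: e(P,Q) = 23836251503089 + 46143537731349*t + 74373162620930*t^2 in mu_{103}.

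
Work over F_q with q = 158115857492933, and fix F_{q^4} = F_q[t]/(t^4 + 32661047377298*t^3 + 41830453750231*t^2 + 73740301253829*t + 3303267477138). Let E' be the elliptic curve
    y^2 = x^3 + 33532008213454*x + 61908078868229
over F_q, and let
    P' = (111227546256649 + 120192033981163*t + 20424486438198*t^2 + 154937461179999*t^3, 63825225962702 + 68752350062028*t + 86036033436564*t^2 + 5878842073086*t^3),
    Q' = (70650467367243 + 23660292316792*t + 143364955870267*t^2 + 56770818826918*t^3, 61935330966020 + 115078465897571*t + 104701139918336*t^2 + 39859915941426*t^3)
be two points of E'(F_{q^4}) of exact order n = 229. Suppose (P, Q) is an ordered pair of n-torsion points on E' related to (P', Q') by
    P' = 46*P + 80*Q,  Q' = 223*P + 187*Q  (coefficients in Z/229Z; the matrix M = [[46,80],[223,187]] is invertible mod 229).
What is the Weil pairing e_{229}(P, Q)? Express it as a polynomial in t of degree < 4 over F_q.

102484392588292 + 105844385063230*t + 146237572391147*t^2 + 140510559166863*t^3

e_{229} is bilinear + alternating on E[229], so e_{229}(46*P + 80*Q, 223*P + 187*Q) = e_{229}(P,Q)^(46*187-80*223).
So e_{229}(P,Q) = e_{229}(P',Q')^{91}, since 151*91 = 1 mod 229.
Double-and-add over 11100101: 8-1 doublings, 5-1 additions; each step l_{T,T}/v_{2T} or l_{T,P'}/v at Q'+S for random S.
Result: e(P',Q') = 46749515929232 + 129949300978339*t + 17148485414344*t^2 + 110113708357183*t^3.
e_{229}(P,Q) = (46749515929232 + 129949300978339*t + 17148485414344*t^2 + 110113708357183*t^3)^{91} = 102484392588292 + 105844385063230*t + 146237572391147*t^2 + 140510559166863*t^3.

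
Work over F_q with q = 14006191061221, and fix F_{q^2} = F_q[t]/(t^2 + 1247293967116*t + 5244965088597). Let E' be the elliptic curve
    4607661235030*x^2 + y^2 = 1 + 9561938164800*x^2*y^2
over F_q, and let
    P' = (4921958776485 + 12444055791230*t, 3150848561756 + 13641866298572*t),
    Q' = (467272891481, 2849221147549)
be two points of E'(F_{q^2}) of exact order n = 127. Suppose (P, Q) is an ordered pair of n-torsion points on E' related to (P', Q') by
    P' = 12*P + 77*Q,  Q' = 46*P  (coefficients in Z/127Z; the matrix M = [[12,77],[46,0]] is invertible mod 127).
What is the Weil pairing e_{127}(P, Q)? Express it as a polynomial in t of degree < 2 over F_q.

Since e_{127}(P,P)=e_{127}(Q,Q)=1 and e_{127}(Q,P)=e_{127}(P,Q)^{-1}, expanding e_{127}(12*P + 77*Q,46*P) leaves e(P,Q)^det(M).
Hence e(P,Q) = e(P',Q')^{118} where 118 = 14^{-1} mod 127.
Edwards->Montgomery: u=(1+y)/(1-y), v=u/x -> 13882246286917v^2=u^3+10412550582860u^2+u; then x_W=5764526298168u+7030330253712: y^2=x^3+12836666530440*x+10484930923162.
Run Miller on y^2=x^3+12836666530440*x+10484930923162 over F_{14006191061221}: ladder 1111111 (7 bits); e = f_P(D_Q)/f_Q(D_P).
Result: e(P',Q') = 5683833557474 + 3565609862132*t.
Finally e_{127}(P,Q) = 4268559324152 + 6692474399974*t.

4268559324152 + 6692474399974*t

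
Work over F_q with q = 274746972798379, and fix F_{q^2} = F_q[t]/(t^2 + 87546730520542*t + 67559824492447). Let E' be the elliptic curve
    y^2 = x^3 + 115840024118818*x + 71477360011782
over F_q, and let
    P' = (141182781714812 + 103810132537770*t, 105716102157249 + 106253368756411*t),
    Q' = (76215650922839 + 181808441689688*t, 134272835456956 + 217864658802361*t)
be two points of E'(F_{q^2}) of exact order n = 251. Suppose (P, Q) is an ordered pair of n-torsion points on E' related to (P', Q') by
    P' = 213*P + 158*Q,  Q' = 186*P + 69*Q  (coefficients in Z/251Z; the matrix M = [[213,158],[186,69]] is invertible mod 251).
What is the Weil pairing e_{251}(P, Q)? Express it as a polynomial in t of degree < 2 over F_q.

Under M = [[213,158],[186,69]] in GL_2(Z/251), e_{251}(P',Q') = e_{251}(P,Q)^(213*69-158*186 mod 251).
det M = 213*69 - 158*186 = -14691 = 118 (mod 251); 118^{-1} = 117 (mod 251).
n = 251 = (11111011)_2 (8 bits, wt 7); accumulate f_{251,P'}(Q'+S)/f_{251,P'}(S) along the 7-step ladder.
f_P(D_Q)/f_Q(D_P) = 178410998142132 + 159720336846427*t.
e_{251}(P,Q) = (178410998142132 + 159720336846427*t)^{117} = 180632608915999 + 50995040298265*t.

180632608915999 + 50995040298265*t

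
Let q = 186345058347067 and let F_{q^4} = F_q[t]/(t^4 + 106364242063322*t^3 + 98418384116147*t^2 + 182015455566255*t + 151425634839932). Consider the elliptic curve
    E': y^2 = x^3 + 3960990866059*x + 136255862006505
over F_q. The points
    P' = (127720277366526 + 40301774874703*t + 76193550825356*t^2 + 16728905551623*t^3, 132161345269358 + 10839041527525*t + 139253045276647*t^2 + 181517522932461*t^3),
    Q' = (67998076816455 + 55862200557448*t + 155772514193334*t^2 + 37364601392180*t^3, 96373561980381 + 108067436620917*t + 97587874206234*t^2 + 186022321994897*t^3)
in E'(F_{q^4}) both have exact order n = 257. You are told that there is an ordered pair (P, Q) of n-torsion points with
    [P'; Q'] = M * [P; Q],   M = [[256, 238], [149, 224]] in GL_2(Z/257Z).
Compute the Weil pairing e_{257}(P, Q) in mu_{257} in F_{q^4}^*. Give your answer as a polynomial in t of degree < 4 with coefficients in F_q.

e_{257}(aP+bQ,cP+dQ) = e_{257}(P,Q)^(ad-bc); with (a,b,c,d)=(256,238,149,224) this gives the det-257 law.
det(M) mod 257 = 37; its inverse in (Z/257)^* is 132 (check: 37*132 mod 257 = 1).
Miller loop for e_{257} over F_{186345058347067^4}: bits of 257 = 100000001; 8 double steps + 1 add steps, l/v at each.
f_P(D_Q)/f_Q(D_P) = 6145350805273 + 109648873420061*t + 48591001318905*t^2 + 85296332425980*t^3.
Raise to 132: e(P,Q) = 29819474393435 + 180424119062795*t + 127613397495233*t^2 + 80213368545385*t^3 in mu_{257}.

29819474393435 + 180424119062795*t + 127613397495233*t^2 + 80213368545385*t^3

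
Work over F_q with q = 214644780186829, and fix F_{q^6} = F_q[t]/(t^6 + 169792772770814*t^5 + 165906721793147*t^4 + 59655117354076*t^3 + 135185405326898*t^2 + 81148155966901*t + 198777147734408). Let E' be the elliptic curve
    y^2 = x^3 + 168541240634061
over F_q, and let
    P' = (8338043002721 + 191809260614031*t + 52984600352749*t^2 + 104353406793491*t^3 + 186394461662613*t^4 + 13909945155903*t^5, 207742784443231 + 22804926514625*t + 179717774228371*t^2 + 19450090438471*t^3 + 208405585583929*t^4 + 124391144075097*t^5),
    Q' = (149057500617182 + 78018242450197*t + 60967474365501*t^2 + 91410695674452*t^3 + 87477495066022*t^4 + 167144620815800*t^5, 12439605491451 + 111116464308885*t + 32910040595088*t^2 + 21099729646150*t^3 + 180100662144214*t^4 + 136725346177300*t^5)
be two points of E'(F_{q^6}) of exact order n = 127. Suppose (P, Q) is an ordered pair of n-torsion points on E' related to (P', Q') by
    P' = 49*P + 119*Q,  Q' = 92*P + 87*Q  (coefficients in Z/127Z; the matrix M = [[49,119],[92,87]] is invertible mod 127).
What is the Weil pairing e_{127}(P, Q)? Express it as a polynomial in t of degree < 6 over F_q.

89431131654922 + 83031165828273*t + 123897873980447*t^2 + 28502425101206*t^3 + 37768091087121*t^4 + 188017996008363*t^5

Under M = [[49,119],[92,87]] in GL_2(Z/127), e_{127}(P',Q') = e_{127}(P,Q)^(49*87-119*92 mod 127).
Hence e(P,Q) = e(P',Q')^{58} where 58 = 46^{-1} mod 127.
Double-and-add over 1111111: 7-1 doublings, 7-1 additions; each step l_{T,T}/v_{2T} or l_{T,P'}/v at Q'+S for random S.
The quotient is 7719282982260 + 199767771068560*t + 172632298051199*t^2 + 128763851548733*t^3 + 181968836138720*t^4 + 152847897331672*t^5.
Thus e_{127}(P,Q) = 89431131654922 + 83031165828273*t + 123897873980447*t^2 + 28502425101206*t^3 + 37768091087121*t^4 + 188017996008363*t^5.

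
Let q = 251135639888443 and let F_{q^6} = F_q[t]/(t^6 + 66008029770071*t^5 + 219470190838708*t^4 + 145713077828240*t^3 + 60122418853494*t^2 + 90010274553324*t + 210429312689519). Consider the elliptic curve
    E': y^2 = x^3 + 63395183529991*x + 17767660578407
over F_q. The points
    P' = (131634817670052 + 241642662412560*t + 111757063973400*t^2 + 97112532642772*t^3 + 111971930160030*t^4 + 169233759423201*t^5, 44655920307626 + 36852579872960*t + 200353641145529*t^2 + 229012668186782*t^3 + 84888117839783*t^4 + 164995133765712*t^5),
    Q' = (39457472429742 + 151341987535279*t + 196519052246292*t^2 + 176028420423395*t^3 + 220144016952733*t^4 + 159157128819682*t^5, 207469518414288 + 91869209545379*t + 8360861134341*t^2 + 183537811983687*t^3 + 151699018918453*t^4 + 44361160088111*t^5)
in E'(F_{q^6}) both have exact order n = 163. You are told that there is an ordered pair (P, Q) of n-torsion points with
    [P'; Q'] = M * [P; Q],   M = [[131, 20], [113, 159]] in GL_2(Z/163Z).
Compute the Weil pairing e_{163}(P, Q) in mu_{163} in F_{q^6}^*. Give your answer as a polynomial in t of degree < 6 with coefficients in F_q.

29238908989780 + 169584574338680*t + 241333081885682*t^2 + 93251173526981*t^3 + 169636052930712*t^4 + 138363190396266*t^5

Under M = [[131,20],[113,159]] in GL_2(Z/163), e_{163}(P',Q') = e_{163}(P,Q)^(131*159-20*113 mod 163).
det(M) mod 163 = 150; its inverse in (Z/163)^* is 25 (check: 150*25 mod 163 = 1).
Double-and-add over 10100011: 8-1 doublings, 4-1 additions; each step l_{T,T}/v_{2T} or l_{T,P'}/v at Q'+S for random S.
f_P(D_Q)/f_Q(D_P) = 184684644294992 + 191597664580461*t + 83194360623278*t^2 + 85501861849834*t^3 + 59424679026287*t^4 + 160963702169630*t^5.
Hence e(P,Q) = 29238908989780 + 169584574338680*t + 241333081885682*t^2 + 93251173526981*t^3 + 169636052930712*t^4 + 138363190396266*t^5 in F_{251135639888443^6}^*.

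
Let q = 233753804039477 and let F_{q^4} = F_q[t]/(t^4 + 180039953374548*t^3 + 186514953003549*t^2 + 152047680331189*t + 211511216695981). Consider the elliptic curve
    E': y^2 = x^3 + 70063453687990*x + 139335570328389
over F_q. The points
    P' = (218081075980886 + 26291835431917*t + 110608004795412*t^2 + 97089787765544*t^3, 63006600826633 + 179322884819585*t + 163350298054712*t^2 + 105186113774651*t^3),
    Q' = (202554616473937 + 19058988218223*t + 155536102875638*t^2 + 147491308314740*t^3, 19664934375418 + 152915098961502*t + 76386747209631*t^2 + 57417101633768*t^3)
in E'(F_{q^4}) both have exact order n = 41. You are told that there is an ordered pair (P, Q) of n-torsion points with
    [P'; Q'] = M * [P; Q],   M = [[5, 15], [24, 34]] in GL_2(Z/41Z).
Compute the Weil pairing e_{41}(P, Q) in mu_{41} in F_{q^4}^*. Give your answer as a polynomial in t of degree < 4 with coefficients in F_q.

105546357952673 + 114804839466750*t + 149577716959335*t^2 + 90183170716290*t^3

Under M = [[5,15],[24,34]] in GL_2(Z/41), e_{41}(P',Q') = e_{41}(P,Q)^(5*34-15*24 mod 41).
So e_{41}(P,Q) = e_{41}(P',Q')^{11}, since 15*11 = 1 mod 41.
6-bit Miller (101001) on E'/F_{233753804039477} with a'=70063453687990, b'=139335570328389: accumulate tangent/chord ratios at Q'+S and P'+S'.
f_P(D_Q)/f_Q(D_P) = 125402539600965 + 204327875452718*t + 175729293566223*t^2 + 31213339280557*t^3.
e_{41}(P,Q) = (125402539600965 + 204327875452718*t + 175729293566223*t^2 + 31213339280557*t^3)^{11} = 105546357952673 + 114804839466750*t + 149577716959335*t^2 + 90183170716290*t^3.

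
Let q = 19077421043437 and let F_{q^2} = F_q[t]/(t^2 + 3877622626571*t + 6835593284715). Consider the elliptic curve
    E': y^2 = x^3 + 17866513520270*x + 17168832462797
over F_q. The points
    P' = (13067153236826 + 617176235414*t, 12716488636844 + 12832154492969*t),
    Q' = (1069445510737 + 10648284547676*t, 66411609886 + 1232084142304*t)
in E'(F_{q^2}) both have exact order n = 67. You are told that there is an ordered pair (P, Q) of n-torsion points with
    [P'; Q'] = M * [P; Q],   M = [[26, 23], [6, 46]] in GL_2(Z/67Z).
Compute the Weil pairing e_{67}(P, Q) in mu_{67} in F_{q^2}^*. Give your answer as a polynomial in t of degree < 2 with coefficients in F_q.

3852907736719 + 12141363410138*t

e_{67} is bilinear + alternating on E[67], so e_{67}(26*P + 23*Q, 6*P + 46*Q) = e_{67}(P,Q)^(26*46-23*6).
det(M) mod 67 = 53; its inverse in (Z/67)^* is 43 (check: 53*43 mod 67 = 1).
Run Miller on y^2=x^3+17866513520270*x+17168832462797 over F_{19077421043437}: ladder 1000011 (7 bits); e = f_P(D_Q)/f_Q(D_P).
Miller gives e_{67}(P',Q') = 6119069705365 + 6744225978592*t in F_{19077421043437^2}.
e_{67}(P,Q) = (6119069705365 + 6744225978592*t)^{43} = 3852907736719 + 12141363410138*t.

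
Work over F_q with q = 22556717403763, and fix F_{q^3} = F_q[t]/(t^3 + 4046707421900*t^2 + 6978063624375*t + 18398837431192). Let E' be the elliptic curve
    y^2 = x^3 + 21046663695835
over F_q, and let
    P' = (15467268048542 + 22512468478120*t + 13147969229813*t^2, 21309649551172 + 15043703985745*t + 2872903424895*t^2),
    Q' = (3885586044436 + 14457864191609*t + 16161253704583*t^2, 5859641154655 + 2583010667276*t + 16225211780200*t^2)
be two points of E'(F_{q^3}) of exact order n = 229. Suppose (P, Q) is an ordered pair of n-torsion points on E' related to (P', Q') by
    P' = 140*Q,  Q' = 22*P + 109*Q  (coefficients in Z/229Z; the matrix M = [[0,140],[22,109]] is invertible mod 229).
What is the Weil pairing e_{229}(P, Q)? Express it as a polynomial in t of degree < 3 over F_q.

18172574070426 + 19245818523823*t + 13513795597910*t^2

e_{229} is bilinear + alternating on E[229], so e_{229}(140*Q, 22*P + 109*Q) = e_{229}(P,Q)^(0*109-140*22).
Hence e(P,Q) = e(P',Q')^{20} where 20 = 126^{-1} mod 229.
Double-and-add over 11100101: 8-1 doublings, 5-1 additions; each step l_{T,T}/v_{2T} or l_{T,P'}/v at Q'+S for random S.
e_{229}(P',Q') = 16598434847112 + 13674938973845*t + 11370015804036*t^2.
e_{229}(P,Q) = (16598434847112 + 13674938973845*t + 11370015804036*t^2)^{20} = 18172574070426 + 19245818523823*t + 13513795597910*t^2.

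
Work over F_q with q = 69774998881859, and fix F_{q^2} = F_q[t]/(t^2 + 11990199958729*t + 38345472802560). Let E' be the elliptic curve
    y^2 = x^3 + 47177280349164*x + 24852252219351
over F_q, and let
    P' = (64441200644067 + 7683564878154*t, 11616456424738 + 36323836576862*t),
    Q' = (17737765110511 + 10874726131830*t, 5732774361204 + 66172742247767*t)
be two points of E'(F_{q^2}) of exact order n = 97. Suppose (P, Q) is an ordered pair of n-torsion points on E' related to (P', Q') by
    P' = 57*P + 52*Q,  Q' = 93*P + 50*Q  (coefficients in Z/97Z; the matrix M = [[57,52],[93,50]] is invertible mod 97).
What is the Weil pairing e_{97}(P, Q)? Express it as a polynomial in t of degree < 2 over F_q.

Since e_{97}(P,P)=e_{97}(Q,Q)=1 and e_{97}(Q,P)=e_{97}(P,Q)^{-1}, expanding e_{97}(57*P + 52*Q,93*P + 50*Q) leaves e(P,Q)^det(M).
Inverting 51 mod 97: 78. Thus e_{97}(P,Q) = e(P',Q')^{78}.
n = 97 = (1100001)_2 (7 bits, wt 3); accumulate f_{97,P'}(Q'+S)/f_{97,P'}(S) along the 6-step ladder.
Result: e(P',Q') = 48774267468347 + 38295286120101*t.
(48774267468347 + 38295286120101*t)^{78} mod (69774998881859,f) = 13907794760062 + 11161091170013*t.

13907794760062 + 11161091170013*t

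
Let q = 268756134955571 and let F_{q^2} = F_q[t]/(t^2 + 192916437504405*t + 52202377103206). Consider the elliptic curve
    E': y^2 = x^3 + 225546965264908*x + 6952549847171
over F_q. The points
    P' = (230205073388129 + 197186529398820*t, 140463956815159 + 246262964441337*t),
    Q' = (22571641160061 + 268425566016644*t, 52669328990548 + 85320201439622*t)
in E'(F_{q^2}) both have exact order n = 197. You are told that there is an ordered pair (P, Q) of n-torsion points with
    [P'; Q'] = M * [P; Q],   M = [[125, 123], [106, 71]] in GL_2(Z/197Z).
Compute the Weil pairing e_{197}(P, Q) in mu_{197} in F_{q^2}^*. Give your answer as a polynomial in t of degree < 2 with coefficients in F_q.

The 197-Weil pairing on E[197] over F_{268756134955571} is alternating-bilinear: e_{197}(P',Q') = e_{197}(P,Q)^det(M).
So e_{197}(P,Q) = e_{197}(P',Q')^{53}, since 171*53 = 1 mod 197.
Build f_{197,P'} and f_{197,Q'} via the 8-bit ladder of 197=11000101_2; evaluate at shifted divisors; quotient in F_{268756134955571^2}.
f_P(D_Q)/f_Q(D_P) = 251998930473637 + 251719683168991*t.
(251998930473637 + 251719683168991*t)^{53} mod (268756134955571,f) = 18546410555476 + 149575497059929*t.

18546410555476 + 149575497059929*t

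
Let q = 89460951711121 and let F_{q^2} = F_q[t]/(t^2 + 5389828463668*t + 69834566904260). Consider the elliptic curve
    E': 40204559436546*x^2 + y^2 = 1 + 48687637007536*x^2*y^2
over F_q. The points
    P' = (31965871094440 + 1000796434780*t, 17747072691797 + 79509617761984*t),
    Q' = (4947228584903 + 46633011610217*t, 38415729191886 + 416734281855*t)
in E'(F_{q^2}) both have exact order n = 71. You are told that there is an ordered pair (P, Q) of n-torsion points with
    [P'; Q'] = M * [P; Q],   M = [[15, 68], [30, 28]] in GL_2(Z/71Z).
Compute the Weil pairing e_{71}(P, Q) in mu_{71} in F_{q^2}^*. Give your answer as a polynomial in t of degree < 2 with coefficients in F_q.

47039932061827 + 64032916371857*t

e_{71}(aP+bQ,cP+dQ) = e_{71}(P,Q)^(ad-bc); with (a,b,c,d)=(15,68,30,28) this gives the det-71 law.
Hence e(P,Q) = e(P',Q')^{11} where 11 = 13^{-1} mod 71.
Map (x,y)_Ed via u=(1+y)/(1-y), v=(1+y)/((1-y)x) to Montgomery A=75928272980174,B=18398878263165; then to (a',b')=(57527615666733,1865370666132).
Double-and-add over 1000111: 7-1 doublings, 4-1 additions; each step l_{T,T}/v_{2T} or l_{T,P'}/v at Q'+S for random S.
So e_{71}(P',Q') = 7184572613343 + 25181018959777*t.
Finally e_{71}(P,Q) = 47039932061827 + 64032916371857*t.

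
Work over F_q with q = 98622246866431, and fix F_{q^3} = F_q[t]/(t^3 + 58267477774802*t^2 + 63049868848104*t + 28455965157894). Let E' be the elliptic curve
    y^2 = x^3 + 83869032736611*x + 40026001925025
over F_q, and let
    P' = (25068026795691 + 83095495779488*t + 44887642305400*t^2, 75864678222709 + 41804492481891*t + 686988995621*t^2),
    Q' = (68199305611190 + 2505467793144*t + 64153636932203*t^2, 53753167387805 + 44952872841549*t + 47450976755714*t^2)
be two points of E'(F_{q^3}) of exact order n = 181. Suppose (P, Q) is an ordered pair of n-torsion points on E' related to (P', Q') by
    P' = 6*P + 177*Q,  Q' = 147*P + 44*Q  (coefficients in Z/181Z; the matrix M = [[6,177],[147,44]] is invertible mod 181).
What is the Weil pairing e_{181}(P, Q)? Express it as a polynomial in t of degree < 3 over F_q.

24769558882083 + 1123114887292*t + 4503852761147*t^2

Since e_{181}(P,P)=e_{181}(Q,Q)=1 and e_{181}(Q,P)=e_{181}(P,Q)^{-1}, expanding e_{181}(6*P + 177*Q,147*P + 44*Q) leaves e(P,Q)^det(M).
6*44 - 177*147 = -25755; reduced mod 181: det = 128, inverse 140.
Run Miller on y^2=x^3+83869032736611*x+40026001925025 over F_{98622246866431}: ladder 10110101 (8 bits); e = f_P(D_Q)/f_Q(D_P).
f_P(D_Q)/f_Q(D_P) = 23561917700695 + 45863829837289*t + 58970960232510*t^2.
e_{181}(P,Q) = (23561917700695 + 45863829837289*t + 58970960232510*t^2)^{140} = 24769558882083 + 1123114887292*t + 4503852761147*t^2.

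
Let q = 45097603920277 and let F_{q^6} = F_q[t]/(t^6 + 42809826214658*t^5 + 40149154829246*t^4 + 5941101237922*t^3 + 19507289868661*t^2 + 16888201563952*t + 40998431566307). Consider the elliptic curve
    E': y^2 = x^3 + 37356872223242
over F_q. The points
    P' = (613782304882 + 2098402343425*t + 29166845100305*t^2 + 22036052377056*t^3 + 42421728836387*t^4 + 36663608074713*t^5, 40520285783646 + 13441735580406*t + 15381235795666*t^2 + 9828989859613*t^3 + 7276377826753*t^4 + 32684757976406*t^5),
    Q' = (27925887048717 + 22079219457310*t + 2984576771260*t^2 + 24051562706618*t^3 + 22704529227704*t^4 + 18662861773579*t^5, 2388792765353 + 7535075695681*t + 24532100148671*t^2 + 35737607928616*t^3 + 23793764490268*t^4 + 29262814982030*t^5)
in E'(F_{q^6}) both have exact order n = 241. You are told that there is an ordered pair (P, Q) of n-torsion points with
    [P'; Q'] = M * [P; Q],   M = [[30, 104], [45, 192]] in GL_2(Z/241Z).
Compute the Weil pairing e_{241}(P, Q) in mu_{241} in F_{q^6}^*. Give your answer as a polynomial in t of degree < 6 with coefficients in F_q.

3131744246473 + 11359602367004*t + 37265583544391*t^2 + 16004014916914*t^3 + 5301218878748*t^4 + 27310543070869*t^5

e_{241} is bilinear + alternating on E[241], so e_{241}(30*P + 104*Q, 45*P + 192*Q) = e_{241}(P,Q)^(30*192-104*45).
det M = 30*192 - 104*45 = 1080 = 116 (mod 241); 116^{-1} = 214 (mod 241).
8-bit Miller (11110001) on E'/F_{45097603920277} with a'=0, b'=37356872223242: accumulate tangent/chord ratios at Q'+S and P'+S'.
So e_{241}(P',Q') = 20694467398404 + 40539992855983*t + 39895412323862*t^2 + 38741081729275*t^3 + 10470172934962*t^4 + 43624993287947*t^5.
Finally e_{241}(P,Q) = 3131744246473 + 11359602367004*t + 37265583544391*t^2 + 16004014916914*t^3 + 5301218878748*t^4 + 27310543070869*t^5.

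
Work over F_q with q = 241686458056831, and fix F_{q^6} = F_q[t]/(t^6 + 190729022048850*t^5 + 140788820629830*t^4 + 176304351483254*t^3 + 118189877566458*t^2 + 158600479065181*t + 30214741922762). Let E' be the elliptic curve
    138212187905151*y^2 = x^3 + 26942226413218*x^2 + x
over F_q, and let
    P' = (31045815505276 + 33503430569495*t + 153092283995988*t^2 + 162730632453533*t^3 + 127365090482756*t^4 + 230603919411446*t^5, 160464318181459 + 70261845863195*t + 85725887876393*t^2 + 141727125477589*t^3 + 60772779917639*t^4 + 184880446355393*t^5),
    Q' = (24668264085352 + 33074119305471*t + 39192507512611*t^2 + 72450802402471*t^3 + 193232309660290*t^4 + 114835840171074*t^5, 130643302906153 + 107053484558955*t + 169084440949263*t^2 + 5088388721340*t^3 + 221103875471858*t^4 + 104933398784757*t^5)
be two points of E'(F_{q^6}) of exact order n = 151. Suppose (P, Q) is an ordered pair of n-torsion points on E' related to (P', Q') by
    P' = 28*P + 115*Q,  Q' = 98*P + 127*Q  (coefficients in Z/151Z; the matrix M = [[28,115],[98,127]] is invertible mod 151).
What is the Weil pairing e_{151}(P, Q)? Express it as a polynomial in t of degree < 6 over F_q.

161541591849417 + 48115875346646*t + 89074357356000*t^2 + 38725914476903*t^3 + 209305692115948*t^4 + 29624339078973*t^5

e_{151} is bilinear + alternating on E[151], so e_{151}(28*P + 115*Q, 98*P + 127*Q) = e_{151}(P,Q)^(28*127-115*98).
Hence e(P,Q) = e(P',Q')^{58} where 58 = 138^{-1} mod 151.
Set x_W=53616633225947*u+150043470724170, y_W=53616633225947*v; then E': y_W^2=x_W^3+20168043190114*x_W+191500734345535.
8-bit Miller (10010111) on E'/F_{241686458056831} with a'=20168043190114, b'=191500734345535: accumulate tangent/chord ratios at Q'+S and P'+S'.
Miller gives e_{151}(P',Q') = 19806680579229 + 9457048840883*t + 131834658906962*t^2 + 78320525882604*t^3 + 163585713032891*t^4 + 85585064757189*t^5 in F_{241686458056831^6}.
Thus e_{151}(P,Q) = 161541591849417 + 48115875346646*t + 89074357356000*t^2 + 38725914476903*t^3 + 209305692115948*t^4 + 29624339078973*t^5.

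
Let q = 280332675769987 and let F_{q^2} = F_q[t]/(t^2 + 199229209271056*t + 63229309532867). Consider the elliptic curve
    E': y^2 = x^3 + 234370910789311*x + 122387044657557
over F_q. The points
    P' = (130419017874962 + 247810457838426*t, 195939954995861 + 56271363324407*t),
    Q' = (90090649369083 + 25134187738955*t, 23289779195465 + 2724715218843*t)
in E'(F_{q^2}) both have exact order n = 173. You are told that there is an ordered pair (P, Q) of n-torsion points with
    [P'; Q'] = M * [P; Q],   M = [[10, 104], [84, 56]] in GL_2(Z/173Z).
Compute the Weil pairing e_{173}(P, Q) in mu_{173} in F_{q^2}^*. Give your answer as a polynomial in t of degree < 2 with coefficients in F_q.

Alternating bilinearity on E[173] (values in mu_{173} in F_{280332675769987^2}) gives e(P',Q') = e(P,Q)^det(M).
det M = 10*56 - 104*84 = -8176 = 128 (mod 173); 128^{-1} = 123 (mod 173).
Run Miller on y^2=x^3+234370910789311*x+122387044657557 over F_{280332675769987}: ladder 10101101 (8 bits); e = f_P(D_Q)/f_Q(D_P).
Miller gives e_{173}(P',Q') = 60281592969399 + 107054010926106*t in F_{280332675769987^2}.
Finally e_{173}(P,Q) = 221349245661025 + 248183412567428*t.

221349245661025 + 248183412567428*t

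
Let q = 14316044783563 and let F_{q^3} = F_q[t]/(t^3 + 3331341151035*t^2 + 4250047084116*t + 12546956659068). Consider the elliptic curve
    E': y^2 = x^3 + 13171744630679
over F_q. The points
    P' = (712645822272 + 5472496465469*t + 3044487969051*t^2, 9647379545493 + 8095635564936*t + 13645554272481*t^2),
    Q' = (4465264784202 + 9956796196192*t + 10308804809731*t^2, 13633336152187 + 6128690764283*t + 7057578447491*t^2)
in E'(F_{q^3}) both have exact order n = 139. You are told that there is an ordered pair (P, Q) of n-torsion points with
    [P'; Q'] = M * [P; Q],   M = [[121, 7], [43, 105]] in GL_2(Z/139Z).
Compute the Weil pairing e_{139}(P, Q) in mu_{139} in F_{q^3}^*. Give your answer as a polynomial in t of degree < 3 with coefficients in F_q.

11747349885057 + 12707137940283*t + 5451965938170*t^2

Since e_{139}(P,P)=e_{139}(Q,Q)=1 and e_{139}(Q,P)=e_{139}(P,Q)^{-1}, expanding e_{139}(121*P + 7*Q,43*P + 105*Q) leaves e(P,Q)^det(M).
So e_{139}(P,Q) = e_{139}(P',Q')^{59}, since 33*59 = 1 mod 139.
Miller loop for e_{139} over F_{14316044783563^3}: bits of 139 = 10001011; 7 double steps + 3 add steps, l/v at each.
Miller gives e_{139}(P',Q') = 4929903220578 + 813332233211*t + 14097304793465*t^2 in F_{14316044783563^3}.
(4929903220578 + 813332233211*t + 14097304793465*t^2)^{59} mod (14316044783563,f) = 11747349885057 + 12707137940283*t + 5451965938170*t^2.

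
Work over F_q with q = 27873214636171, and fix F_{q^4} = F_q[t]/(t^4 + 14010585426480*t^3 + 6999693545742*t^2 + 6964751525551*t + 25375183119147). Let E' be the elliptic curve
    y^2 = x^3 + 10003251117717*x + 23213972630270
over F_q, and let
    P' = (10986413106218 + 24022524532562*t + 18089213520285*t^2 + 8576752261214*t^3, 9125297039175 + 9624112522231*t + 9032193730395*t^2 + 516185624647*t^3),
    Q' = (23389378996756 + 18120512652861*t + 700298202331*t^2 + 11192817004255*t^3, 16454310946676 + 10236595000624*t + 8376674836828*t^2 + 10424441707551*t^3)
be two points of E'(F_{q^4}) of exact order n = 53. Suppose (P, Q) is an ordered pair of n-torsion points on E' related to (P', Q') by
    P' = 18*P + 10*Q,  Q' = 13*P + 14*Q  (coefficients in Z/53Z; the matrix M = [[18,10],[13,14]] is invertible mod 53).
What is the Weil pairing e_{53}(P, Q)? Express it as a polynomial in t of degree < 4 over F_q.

e_{53}(aP+bQ,cP+dQ) = e_{53}(P,Q)^(ad-bc); with (a,b,c,d)=(18,10,13,14) this gives the det-53 law.
18*14 - 10*13 = 122; reduced mod 53: det = 16, inverse 10.
Build f_{53,P'} and f_{53,Q'} via the 6-bit ladder of 53=110101_2; evaluate at shifted divisors; quotient in F_{27873214636171^4}.
Miller gives e_{53}(P',Q') = 13708623495184 + 5659123594922*t + 26840119026173*t^2 + 17255047438072*t^3 in F_{27873214636171^4}.
e_{53}(P,Q) = (13708623495184 + 5659123594922*t + 26840119026173*t^2 + 17255047438072*t^3)^{10} = 11442759329971 + 2152771496550*t + 2799061638600*t^2 + 23851966454361*t^3.

11442759329971 + 2152771496550*t + 2799061638600*t^2 + 23851966454361*t^3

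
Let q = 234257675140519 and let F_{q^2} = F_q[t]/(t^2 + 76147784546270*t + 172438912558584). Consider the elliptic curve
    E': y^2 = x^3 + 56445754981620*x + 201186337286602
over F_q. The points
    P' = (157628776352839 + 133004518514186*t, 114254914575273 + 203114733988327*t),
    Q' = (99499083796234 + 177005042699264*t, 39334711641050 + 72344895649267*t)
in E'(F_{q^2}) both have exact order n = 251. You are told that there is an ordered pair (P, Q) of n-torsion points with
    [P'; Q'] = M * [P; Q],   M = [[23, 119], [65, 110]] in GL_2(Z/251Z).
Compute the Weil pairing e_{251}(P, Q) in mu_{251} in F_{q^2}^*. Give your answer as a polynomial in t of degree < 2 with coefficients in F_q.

198960355348364 + 161178817550479*t

Alternating bilinearity on E[251] (values in mu_{251} in F_{234257675140519^2}) gives e(P',Q') = e(P,Q)^det(M).
Hence e(P,Q) = e(P',Q')^{232} where 232 = 66^{-1} mod 251.
n = 251 = (11111011)_2 (8 bits, wt 7); accumulate f_{251,P'}(Q'+S)/f_{251,P'}(S) along the 7-step ladder.
Result: e(P',Q') = 27810283161182 + 76127438127023*t.
(27810283161182 + 76127438127023*t)^{232} mod (234257675140519,f) = 198960355348364 + 161178817550479*t.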